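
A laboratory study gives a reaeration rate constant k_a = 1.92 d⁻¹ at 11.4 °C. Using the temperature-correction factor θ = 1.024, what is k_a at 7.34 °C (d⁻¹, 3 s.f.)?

k_a ≈ 1.74 d⁻¹

k_a(T₂) = k_a(T₁) · θ^(T₂−T₁) = 1.92 × 1.024^(7.34−11.4)
= 1.92 × 1.024^-4.06 = 1.92 × 0.9082 = 1.744 d⁻¹.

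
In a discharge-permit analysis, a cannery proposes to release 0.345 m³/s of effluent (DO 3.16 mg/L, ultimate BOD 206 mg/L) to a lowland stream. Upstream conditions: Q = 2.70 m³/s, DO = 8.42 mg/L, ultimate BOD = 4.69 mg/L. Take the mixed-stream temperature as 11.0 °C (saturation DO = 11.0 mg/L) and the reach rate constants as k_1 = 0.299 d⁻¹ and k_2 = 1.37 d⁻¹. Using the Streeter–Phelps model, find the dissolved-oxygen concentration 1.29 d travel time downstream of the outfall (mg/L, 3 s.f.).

DO ≈ 6.55 mg/L

Mixed DO = (2.70×8.42 + 0.345×3.16)/(2.70+0.345) = 23.82/3.045 = 7.824 mg/L.
Mixed L₀ = (2.70×4.69 + 0.345×206)/(3.045) = 83.73/3.045 = 27.50 mg/L.
Initial deficit D₀ = C_s − DO₀ = 11.0 − 7.824 = 3.176 mg/L.
D(1.29) = [0.299×27.50/(1.37−0.299)](e^(−0.299×1.29) − e^(−1.37×1.29)) + 3.176 e^(−1.37×1.29)
= 7.677 × (0.6800 − 0.1708) + 3.176 × 0.1708 = 4.451 mg/L.
DO = 11.0 − 4.451 = 6.549 mg/L.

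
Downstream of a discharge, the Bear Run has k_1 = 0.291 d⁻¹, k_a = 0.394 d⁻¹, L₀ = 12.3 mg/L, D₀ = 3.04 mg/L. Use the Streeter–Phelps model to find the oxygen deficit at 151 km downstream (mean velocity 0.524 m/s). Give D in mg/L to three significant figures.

D ≈ 4.64 mg/L

Travel time t = x/v = 151 km / (0.524 m/s) = 151000 m / 0.524 m/s = 288200 s = 3.335 d.
k_1 L₀/(k_a−k_1) = 0.291×12.3/(0.394−0.291) = 3.579/0.1030 = 34.75 mg/L.
e^(−k_1 t) = e^(−0.291×3.335) = 0.3789; e^(−k_a t) = e^(−0.394×3.335) = 0.2687.
D = 34.75 × (0.3789 − 0.2687) + 3.04 × 0.2687 = 3.828 + 0.8169 = 4.645 mg/L.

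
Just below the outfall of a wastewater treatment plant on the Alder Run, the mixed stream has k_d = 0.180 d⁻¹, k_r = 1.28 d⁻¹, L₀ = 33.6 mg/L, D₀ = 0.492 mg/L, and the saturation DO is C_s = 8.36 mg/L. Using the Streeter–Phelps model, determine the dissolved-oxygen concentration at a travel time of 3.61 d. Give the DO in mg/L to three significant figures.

k_d L₀/(k_r−k_d) = 0.180×33.6/(1.28−0.180) = 6.048/1.100 = 5.498 mg/L.
e^(−k_d t) = e^(−0.180×3.610) = 0.5222; e^(−k_r t) = e^(−1.28×3.610) = 0.009845.
D = 5.498 × (0.5222 − 0.009845) + 0.492 × 0.009845 = 2.817 + 0.004844 = 2.822 mg/L.
DO = C_s − D = 8.36 − 2.822 = 5.538 mg/L.

DO ≈ 5.54 mg/L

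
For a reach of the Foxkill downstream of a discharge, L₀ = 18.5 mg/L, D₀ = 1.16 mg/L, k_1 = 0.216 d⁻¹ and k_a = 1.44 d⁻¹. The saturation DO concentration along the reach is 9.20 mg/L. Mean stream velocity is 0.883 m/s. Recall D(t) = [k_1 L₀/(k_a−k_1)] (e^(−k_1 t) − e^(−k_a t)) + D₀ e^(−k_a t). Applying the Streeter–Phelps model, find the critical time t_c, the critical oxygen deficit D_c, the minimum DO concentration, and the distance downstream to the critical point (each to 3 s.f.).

At the critical point dD/dt = 0, so k_1 L₀ e^(−k_1 t) = k_a D. Substituting D(t) from the Streeter–Phelps equation and solving for t gives
t_c = ln[(k_a/k_1)(1 − D₀(k_a−k_1)/(k_1 L₀))] / (k_a−k_1).
Here k_a−k_1 = 1.224 d⁻¹ and 1 − D₀(k_a−k_1)/(k_1 L₀) = 1 − 1.16×1.224/(0.216×18.5) = 0.6447, so
t_c = ln(6.667 × 0.6447) / 1.224 = 1.458 / 1.224 = 1.191 d.
D_c = (k_1/k_a) L₀ e^(−k_1 t_c) = (0.216/1.44) × 18.5 × e^(−0.216×1.191) = 0.1500 × 18.5 × 0.7731 = 2.145 mg/L.
Minimum DO = C_s − D_c = 9.20 − 2.145 = 7.055 mg/L.
x_c = v t_c = 0.883 m/s × 1.191 d × 86400 s/d = 90880 m ≈ 90.9 km.

t_c ≈ 1.19 d; D_c ≈ 2.15 mg/L; min DO ≈ 7.05 mg/L; x_c ≈ 90.9 km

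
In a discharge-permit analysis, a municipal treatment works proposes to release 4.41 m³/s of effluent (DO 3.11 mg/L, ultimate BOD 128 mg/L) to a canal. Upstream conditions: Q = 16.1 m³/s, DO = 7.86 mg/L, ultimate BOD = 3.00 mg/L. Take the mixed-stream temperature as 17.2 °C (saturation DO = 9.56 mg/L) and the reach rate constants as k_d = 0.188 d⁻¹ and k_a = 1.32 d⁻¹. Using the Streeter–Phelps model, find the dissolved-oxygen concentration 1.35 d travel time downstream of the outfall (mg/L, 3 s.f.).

Mixed DO = (16.1×7.86 + 4.41×3.11)/(16.1+4.41) = 140.3/20.51 = 6.839 mg/L.
Mixed L₀ = (16.1×3.00 + 4.41×128)/(20.51) = 612.8/20.51 = 29.88 mg/L.
Initial deficit D₀ = C_s − DO₀ = 9.56 − 6.839 = 2.721 mg/L.
D(1.35) = [0.188×29.88/(1.32−0.188)](e^(−0.188×1.35) − e^(−1.32×1.35)) + 2.721 e^(−1.32×1.35)
= 4.962 × (0.7758 − 0.1683) + 2.721 × 0.1683 = 3.473 mg/L.
DO = 9.56 − 3.473 = 6.087 mg/L.

DO ≈ 6.09 mg/L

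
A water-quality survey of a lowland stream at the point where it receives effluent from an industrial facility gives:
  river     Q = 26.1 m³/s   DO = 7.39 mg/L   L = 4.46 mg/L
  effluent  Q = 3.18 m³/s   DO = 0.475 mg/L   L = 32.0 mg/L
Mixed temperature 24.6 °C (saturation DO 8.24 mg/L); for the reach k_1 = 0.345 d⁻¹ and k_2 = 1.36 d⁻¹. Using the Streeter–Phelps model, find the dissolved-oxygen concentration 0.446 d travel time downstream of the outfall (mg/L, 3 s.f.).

DO ≈ 6.58 mg/L

Mixed DO = (26.1×7.39 + 3.18×0.475)/(26.1+3.18) = 194.4/29.28 = 6.639 mg/L.
Mixed L₀ = (26.1×4.46 + 3.18×32.0)/(29.28) = 218.2/29.28 = 7.451 mg/L.
Initial deficit D₀ = C_s − DO₀ = 8.24 − 6.639 = 1.601 mg/L.
D(0.446) = [0.345×7.451/(1.36−0.345)](e^(−0.345×0.446) − e^(−1.36×0.446)) + 1.601 e^(−1.36×0.446)
= 2.533 × (0.8574 − 0.5452) + 1.601 × 0.5452 = 1.663 mg/L.
DO = 8.24 − 1.663 = 6.577 mg/L.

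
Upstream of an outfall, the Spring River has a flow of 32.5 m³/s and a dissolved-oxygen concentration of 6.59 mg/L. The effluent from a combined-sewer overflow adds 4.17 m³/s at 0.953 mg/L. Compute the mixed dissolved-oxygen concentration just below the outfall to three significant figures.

Flow-weighted mixing: C = (Q_r C_r + Q_w C_w)/(Q_r + Q_w)
= (32.5×6.59 + 4.17×0.953)/(32.5 + 4.17) = 218.1/36.67 = 5.949 mg/L.

5.95 mg/L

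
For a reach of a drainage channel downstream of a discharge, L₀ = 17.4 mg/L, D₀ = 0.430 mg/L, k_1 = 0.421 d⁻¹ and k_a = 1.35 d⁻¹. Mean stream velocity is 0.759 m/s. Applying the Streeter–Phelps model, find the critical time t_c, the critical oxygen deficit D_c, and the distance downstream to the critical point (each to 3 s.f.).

t_c = [1/(k_a−k_1)] ln[(k_a/k_1)(1 − D₀(k_a−k_1)/(k_1 L₀))]
= [1/(1.35−0.421)] ln[(1.35/0.421)(1 − 0.430×0.9290/(0.421×17.4))]
= (1/0.9290) ln[3.207 × 0.9455] = 1.076 × ln(3.032) = 1.076 × 1.109 = 1.194 d.
D_c = (k_1/k_a) L₀ e^(−k_1 t_c) = (0.421/1.35) × 17.4 × e^(−0.421×1.194) = 0.3119 × 17.4 × 0.6049 = 3.282 mg/L.
x_c = v t_c = 0.759 m/s × 1.194 d × 86400 s/d = 78290 m ≈ 78.3 km.

t_c ≈ 1.19 d; D_c ≈ 3.28 mg/L; x_c ≈ 78.3 km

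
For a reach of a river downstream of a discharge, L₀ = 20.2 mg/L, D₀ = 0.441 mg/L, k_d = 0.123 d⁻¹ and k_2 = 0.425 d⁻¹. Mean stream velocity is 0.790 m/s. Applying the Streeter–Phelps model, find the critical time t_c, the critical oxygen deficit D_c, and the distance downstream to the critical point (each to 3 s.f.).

t_c ≈ 3.92 d; D_c ≈ 3.61 mg/L; x_c ≈ 268 km

At the critical point dD/dt = 0, so k_d L₀ e^(−k_d t) = k_2 D. Substituting D(t) from the Streeter–Phelps equation and solving for t gives
t_c = ln[(k_2/k_d)(1 − D₀(k_2−k_d)/(k_d L₀))] / (k_2−k_d).
Here k_2−k_d = 0.3020 d⁻¹ and 1 − D₀(k_2−k_d)/(k_d L₀) = 1 − 0.441×0.3020/(0.123×20.2) = 0.9464, so
t_c = ln(3.455 × 0.9464) / 0.3020 = 1.185 / 0.3020 = 3.923 d.
D_c = (k_d/k_2) L₀ e^(−k_d t_c) = (0.123/0.425) × 20.2 × e^(−0.123×3.923) = 0.2894 × 20.2 × 0.6172 = 3.608 mg/L.
x_c = v t_c = 0.790 m/s × 3.923 d × 86400 s/d = 267800 m ≈ 268 km.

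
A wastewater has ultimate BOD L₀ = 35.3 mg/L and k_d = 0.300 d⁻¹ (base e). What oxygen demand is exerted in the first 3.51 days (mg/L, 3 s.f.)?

y_t = L₀(1 − e^(−k_d t)) = 35.3 × (1 − e^(−0.300×3.51))
= 35.3 × (1 − 0.3489) = 35.3 × 0.6511 = 22.98 mg/L.

y ≈ 23.0 mg/L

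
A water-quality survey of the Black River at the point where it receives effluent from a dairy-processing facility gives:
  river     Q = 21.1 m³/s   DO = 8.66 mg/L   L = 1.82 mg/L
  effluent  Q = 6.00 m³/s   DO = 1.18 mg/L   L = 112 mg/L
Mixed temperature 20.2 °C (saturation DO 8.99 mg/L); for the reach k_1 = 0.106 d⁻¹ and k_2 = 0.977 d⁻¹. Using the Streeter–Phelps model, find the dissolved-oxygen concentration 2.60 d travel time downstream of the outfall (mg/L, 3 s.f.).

DO ≈ 6.66 mg/L

Mixed DO = (21.1×8.66 + 6.00×1.18)/(21.1+6.00) = 189.8/27.10 = 7.004 mg/L.
Mixed L₀ = (21.1×1.82 + 6.00×112)/(27.10) = 710.4/27.10 = 26.21 mg/L.
Initial deficit D₀ = C_s − DO₀ = 8.99 − 7.004 = 1.986 mg/L.
D(2.60) = [0.106×26.21/(0.977−0.106)](e^(−0.106×2.60) − e^(−0.977×2.60)) + 1.986 e^(−0.977×2.60)
= 3.190 × (0.7591 − 0.07885) + 1.986 × 0.07885 = 2.327 mg/L.
DO = 8.99 − 2.327 = 6.663 mg/L.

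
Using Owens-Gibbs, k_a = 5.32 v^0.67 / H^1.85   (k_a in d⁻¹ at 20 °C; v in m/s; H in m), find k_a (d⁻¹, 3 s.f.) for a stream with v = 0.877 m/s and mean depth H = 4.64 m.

k_a = 5.32 × 0.877^0.67 / 4.64^1.85 = 5.32 × 0.9158 / 17.10 = 0.2849 d⁻¹.

k_a ≈ 0.285 d⁻¹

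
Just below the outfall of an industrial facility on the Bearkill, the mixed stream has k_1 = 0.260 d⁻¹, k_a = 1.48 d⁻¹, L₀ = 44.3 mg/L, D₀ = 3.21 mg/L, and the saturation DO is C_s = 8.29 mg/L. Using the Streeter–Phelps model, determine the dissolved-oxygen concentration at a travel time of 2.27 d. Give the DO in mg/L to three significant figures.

k_1 L₀/(k_a−k_1) = 0.260×44.3/(1.48−0.260) = 11.52/1.220 = 9.441 mg/L.
e^(−k_1 t) = e^(−0.260×2.270) = 0.5542; e^(−k_a t) = e^(−1.48×2.270) = 0.03475.
D = 9.441 × (0.5542 − 0.03475) + 3.21 × 0.03475 = 4.904 + 0.1115 = 5.016 mg/L.
DO = C_s − D = 8.29 − 5.016 = 3.274 mg/L.

DO ≈ 3.27 mg/L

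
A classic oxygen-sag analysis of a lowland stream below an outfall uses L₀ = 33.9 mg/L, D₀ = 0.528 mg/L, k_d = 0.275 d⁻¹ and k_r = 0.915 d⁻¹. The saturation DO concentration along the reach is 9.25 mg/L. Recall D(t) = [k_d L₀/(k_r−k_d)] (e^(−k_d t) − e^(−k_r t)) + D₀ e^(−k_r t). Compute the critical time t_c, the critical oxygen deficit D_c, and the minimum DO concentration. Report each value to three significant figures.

t_c ≈ 1.82 d; D_c ≈ 6.18 mg/L; min DO ≈ 3.07 mg/L

At the critical point dD/dt = 0, so k_d L₀ e^(−k_d t) = k_r D. Substituting D(t) from the Streeter–Phelps equation and solving for t gives
t_c = ln[(k_r/k_d)(1 − D₀(k_r−k_d)/(k_d L₀))] / (k_r−k_d).
Here k_r−k_d = 0.6400 d⁻¹ and 1 − D₀(k_r−k_d)/(k_d L₀) = 1 − 0.528×0.6400/(0.275×33.9) = 0.9638, so
t_c = ln(3.327 × 0.9638) / 0.6400 = 1.165 / 0.6400 = 1.821 d.
D_c = (k_d/k_r) L₀ e^(−k_d t_c) = (0.275/0.915) × 33.9 × e^(−0.275×1.821) = 0.3005 × 33.9 × 0.6061 = 6.175 mg/L.
Minimum DO = C_s − D_c = 9.25 − 6.175 = 3.075 mg/L.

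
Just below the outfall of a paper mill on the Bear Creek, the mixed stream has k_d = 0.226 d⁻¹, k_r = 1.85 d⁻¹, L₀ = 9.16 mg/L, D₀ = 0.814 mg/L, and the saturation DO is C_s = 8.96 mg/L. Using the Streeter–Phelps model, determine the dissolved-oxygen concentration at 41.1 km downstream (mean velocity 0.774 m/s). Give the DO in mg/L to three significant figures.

Travel time t = x/v = 41.1 km / (0.774 m/s) = 41100 m / 0.774 m/s = 53100 s = 0.6146 d.
k_d L₀/(k_r−k_d) = 0.226×9.16/(1.85−0.226) = 2.070/1.624 = 1.275 mg/L.
e^(−k_d t) = e^(−0.226×0.6146) = 0.8703; e^(−k_r t) = e^(−1.85×0.6146) = 0.3208.
D = 1.275 × (0.8703 − 0.3208) + 0.814 × 0.3208 = 0.7005 + 0.2611 = 0.9616 mg/L.
DO = C_s − D = 8.96 − 0.9616 = 7.998 mg/L.

DO ≈ 8.00 mg/L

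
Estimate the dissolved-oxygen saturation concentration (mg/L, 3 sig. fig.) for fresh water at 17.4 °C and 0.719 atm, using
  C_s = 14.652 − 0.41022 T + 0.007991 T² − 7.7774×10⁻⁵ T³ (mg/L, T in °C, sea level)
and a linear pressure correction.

C_s ≈ 6.85 mg/L

At sea level: C_s = 14.652 − 0.41022×17.4 + 0.007991×17.4² − 7.7774×10⁻⁵×17.4³ = 9.524 mg/L.
Pressure correction: C_s' = 9.524 × 0.719 = 6.848 mg/L.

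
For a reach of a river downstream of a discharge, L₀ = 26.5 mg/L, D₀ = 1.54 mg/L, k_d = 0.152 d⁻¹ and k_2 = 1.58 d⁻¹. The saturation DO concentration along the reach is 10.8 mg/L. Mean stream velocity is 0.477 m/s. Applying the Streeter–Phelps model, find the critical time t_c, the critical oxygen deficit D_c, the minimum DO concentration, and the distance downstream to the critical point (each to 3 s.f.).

With k_2/k_d = 10.39 and 1 − D₀(k_2−k_d)/(k_d L₀) = 0.4540,
t_c = ln(10.39 × 0.4540) / (1.58 − 0.152) = ln(4.720) / 1.428 = 1.552/1.428 = 1.087 d.
L(t_c) = L₀ e^(−k_d t_c) = 26.5 × 0.8477 = 22.47 mg/L, and at the critical point k_2 D_c = k_d L, so D_c = (0.152/1.58) × 22.47 = 2.161 mg/L.
Minimum DO = C_s − D_c = 10.8 − 2.161 = 8.639 mg/L.
x_c = v t_c = 0.477 m/s × 1.087 d × 86400 s/d = 44780 m ≈ 44.8 km.

t_c ≈ 1.09 d; D_c ≈ 2.16 mg/L; min DO ≈ 8.64 mg/L; x_c ≈ 44.8 km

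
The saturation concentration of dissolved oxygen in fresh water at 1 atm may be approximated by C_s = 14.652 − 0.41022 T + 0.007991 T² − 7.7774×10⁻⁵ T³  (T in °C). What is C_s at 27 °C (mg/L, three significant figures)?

C_s = 14.652 − 0.41022×27 + 0.007991×27² − 7.7774×10⁻⁵×27³ = 7.871 mg/L.

C_s ≈ 7.87 mg/L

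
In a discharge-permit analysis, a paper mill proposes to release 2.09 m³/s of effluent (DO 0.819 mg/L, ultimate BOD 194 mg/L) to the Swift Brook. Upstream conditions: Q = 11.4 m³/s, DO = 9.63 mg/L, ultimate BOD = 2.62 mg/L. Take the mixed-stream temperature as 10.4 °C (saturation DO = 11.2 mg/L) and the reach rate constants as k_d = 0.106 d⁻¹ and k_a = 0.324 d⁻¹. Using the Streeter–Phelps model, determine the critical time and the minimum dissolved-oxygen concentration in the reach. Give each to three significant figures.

t_c ≈ 4.18 d; minimum DO ≈ 4.42 mg/L

Mixed DO = (11.4×9.63 + 2.09×0.819)/(11.4+2.09) = 111.5/13.49 = 8.265 mg/L.
Mixed L₀ = (11.4×2.62 + 2.09×194)/(13.49) = 435.3/13.49 = 32.27 mg/L.
Initial deficit D₀ = C_s − DO₀ = 11.2 − 8.265 = 2.935 mg/L.
t_c = (1/0.2180) ln[(0.324/0.106)(1 − 2.935×0.2180/(0.106×32.27))] = 4.587 × ln(2.485) = 4.175 d.
D_c = (0.106/0.324) × 32.27 × e^(−0.106×4.175) = 0.3272 × 32.27 × 0.6424 = 6.782 mg/L.
Minimum DO = 11.2 − 6.782 = 4.418 mg/L.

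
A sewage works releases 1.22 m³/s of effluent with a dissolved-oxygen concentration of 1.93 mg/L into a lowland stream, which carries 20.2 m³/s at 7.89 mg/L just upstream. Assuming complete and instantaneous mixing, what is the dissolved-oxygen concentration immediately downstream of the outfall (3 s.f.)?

Flow-weighted mixing: C = (Q_r C_r + Q_w C_w)/(Q_r + Q_w)
= (20.2×7.89 + 1.22×1.93)/(20.2 + 1.22) = 161.7/21.42 = 7.551 mg/L.

7.55 mg/L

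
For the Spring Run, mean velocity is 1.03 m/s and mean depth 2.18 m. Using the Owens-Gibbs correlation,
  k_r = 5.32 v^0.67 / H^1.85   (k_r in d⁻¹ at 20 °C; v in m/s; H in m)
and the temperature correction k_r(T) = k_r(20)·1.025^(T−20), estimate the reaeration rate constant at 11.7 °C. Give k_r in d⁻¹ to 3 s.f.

k_r(20) = 5.32 × 1.03^0.67 / 2.18^1.85 = 5.32 × 1.020 / 4.228 = 1.283 d⁻¹.
k_r(11.7) = 1.283 × 1.025^(11.7−20) = 1.283 × 0.8147 = 1.046 d⁻¹.

k_r ≈ 1.05 d⁻¹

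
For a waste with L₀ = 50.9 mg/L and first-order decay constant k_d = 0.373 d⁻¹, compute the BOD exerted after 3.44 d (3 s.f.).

y ≈ 36.8 mg/L

y_t = L₀(1 − e^(−k_d t)) = 50.9 × (1 − e^(−0.373×3.44))
= 50.9 × (1 − 0.2772) = 50.9 × 0.7228 = 36.79 mg/L.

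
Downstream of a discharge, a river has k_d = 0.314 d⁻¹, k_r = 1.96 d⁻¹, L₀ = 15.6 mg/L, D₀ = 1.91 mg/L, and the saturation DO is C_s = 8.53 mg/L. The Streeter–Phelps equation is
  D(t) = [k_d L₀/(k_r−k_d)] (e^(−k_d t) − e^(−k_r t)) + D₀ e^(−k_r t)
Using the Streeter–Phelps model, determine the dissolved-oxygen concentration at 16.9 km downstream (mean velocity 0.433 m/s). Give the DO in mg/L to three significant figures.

Travel time t = x/v = 16.9 km / (0.433 m/s) = 16900 m / 0.433 m/s = 39030 s = 0.4517 d.
k_d L₀/(k_r−k_d) = 0.314×15.6/(1.96−0.314) = 4.898/1.646 = 2.976 mg/L.
e^(−k_d t) = e^(−0.314×0.4517) = 0.8678; e^(−k_r t) = e^(−1.96×0.4517) = 0.4125.
D = 2.976 × (0.8678 − 0.4125) + 1.91 × 0.4125 = 1.355 + 0.7880 = 2.143 mg/L.
DO = C_s − D = 8.53 − 2.143 = 6.387 mg/L.

DO ≈ 6.39 mg/L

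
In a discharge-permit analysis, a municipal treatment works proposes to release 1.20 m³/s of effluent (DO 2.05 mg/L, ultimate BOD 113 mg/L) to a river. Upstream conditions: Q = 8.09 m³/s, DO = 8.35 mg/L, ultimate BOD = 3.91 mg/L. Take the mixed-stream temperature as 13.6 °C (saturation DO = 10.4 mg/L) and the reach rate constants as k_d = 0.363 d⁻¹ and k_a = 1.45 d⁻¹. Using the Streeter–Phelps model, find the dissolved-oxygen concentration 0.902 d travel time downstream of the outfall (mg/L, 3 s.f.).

Mixed DO = (8.09×8.35 + 1.20×2.05)/(8.09+1.20) = 70.01/9.290 = 7.536 mg/L.
Mixed L₀ = (8.09×3.91 + 1.20×113)/(9.290) = 167.2/9.290 = 18.00 mg/L.
Initial deficit D₀ = C_s − DO₀ = 10.4 − 7.536 = 2.864 mg/L.
D(0.902) = [0.363×18.00/(1.45−0.363)](e^(−0.363×0.902) − e^(−1.45×0.902)) + 2.864 e^(−1.45×0.902)
= 6.011 × (0.7208 − 0.2704) + 2.864 × 0.2704 = 3.482 mg/L.
DO = 10.4 − 3.482 = 6.918 mg/L.

DO ≈ 6.92 mg/L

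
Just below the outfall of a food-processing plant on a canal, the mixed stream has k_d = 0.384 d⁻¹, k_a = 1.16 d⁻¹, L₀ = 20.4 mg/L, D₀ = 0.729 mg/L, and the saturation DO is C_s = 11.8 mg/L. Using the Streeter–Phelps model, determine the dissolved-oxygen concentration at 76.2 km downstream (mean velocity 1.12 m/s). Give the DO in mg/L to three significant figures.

DO ≈ 8.10 mg/L

Travel time t = x/v = 76.2 km / (1.12 m/s) = 76200 m / 1.12 m/s = 68040 s = 0.7875 d.
k_d L₀/(k_a−k_d) = 0.384×20.4/(1.16−0.384) = 7.834/0.7760 = 10.09 mg/L.
e^(−k_d t) = e^(−0.384×0.7875) = 0.7391; e^(−k_a t) = e^(−1.16×0.7875) = 0.4011.
D = 10.09 × (0.7391 − 0.4011) + 0.729 × 0.4011 = 3.411 + 0.2924 = 3.704 mg/L.
DO = C_s − D = 11.8 − 3.704 = 8.096 mg/L.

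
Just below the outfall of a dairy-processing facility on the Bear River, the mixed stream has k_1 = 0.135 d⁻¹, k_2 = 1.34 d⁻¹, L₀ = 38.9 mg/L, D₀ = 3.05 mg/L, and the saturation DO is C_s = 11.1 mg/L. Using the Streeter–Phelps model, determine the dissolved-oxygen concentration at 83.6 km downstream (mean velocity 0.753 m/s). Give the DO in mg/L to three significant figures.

DO ≈ 7.67 mg/L

Travel time t = x/v = 83.6 km / (0.753 m/s) = 83600 m / 0.753 m/s = 111000 s = 1.285 d.
k_1 L₀/(k_2−k_1) = 0.135×38.9/(1.34−0.135) = 5.252/1.205 = 4.358 mg/L.
e^(−k_1 t) = e^(−0.135×1.285) = 0.8407; e^(−k_2 t) = e^(−1.34×1.285) = 0.1787.
D = 4.358 × (0.8407 − 0.1787) + 3.05 × 0.1787 = 2.885 + 0.5451 = 3.430 mg/L.
DO = C_s − D = 11.1 − 3.430 = 7.670 mg/L.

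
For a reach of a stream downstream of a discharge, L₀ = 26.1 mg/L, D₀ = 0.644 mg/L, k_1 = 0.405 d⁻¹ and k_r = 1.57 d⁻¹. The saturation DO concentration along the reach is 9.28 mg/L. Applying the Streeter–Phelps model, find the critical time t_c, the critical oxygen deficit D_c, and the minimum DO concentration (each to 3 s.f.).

t_c ≈ 1.10 d; D_c ≈ 4.31 mg/L; min DO ≈ 4.97 mg/L

With k_r/k_1 = 3.877 and 1 − D₀(k_r−k_1)/(k_1 L₀) = 0.9290,
t_c = ln(3.877 × 0.9290) / (1.57 − 0.405) = ln(3.601) / 1.165 = 1.281/1.165 = 1.100 d.
L(t_c) = L₀ e^(−k_1 t_c) = 26.1 × 0.6405 = 16.72 mg/L, and at the critical point k_r D_c = k_1 L, so D_c = (0.405/1.57) × 16.72 = 4.313 mg/L.
Minimum DO = C_s − D_c = 9.28 − 4.313 = 4.967 mg/L.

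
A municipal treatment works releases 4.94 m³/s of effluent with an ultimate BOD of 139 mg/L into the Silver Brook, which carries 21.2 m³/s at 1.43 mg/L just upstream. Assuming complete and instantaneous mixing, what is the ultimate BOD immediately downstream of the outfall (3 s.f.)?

27.4 mg/L

Flow-weighted mixing: C = (Q_r C_r + Q_w C_w)/(Q_r + Q_w)
= (21.2×1.43 + 4.94×139)/(21.2 + 4.94) = 717.0/26.14 = 27.43 mg/L.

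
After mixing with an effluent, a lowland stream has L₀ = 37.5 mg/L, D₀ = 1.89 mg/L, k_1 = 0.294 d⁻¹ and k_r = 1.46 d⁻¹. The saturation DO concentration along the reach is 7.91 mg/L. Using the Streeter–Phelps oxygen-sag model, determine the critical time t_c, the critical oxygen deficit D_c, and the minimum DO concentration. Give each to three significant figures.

t_c ≈ 1.18 d; D_c ≈ 5.33 mg/L; min DO ≈ 2.58 mg/L

At the critical point dD/dt = 0, so k_1 L₀ e^(−k_1 t) = k_r D. Substituting D(t) from the Streeter–Phelps equation and solving for t gives
t_c = ln[(k_r/k_1)(1 − D₀(k_r−k_1)/(k_1 L₀))] / (k_r−k_1).
Here k_r−k_1 = 1.166 d⁻¹ and 1 − D₀(k_r−k_1)/(k_1 L₀) = 1 − 1.89×1.166/(0.294×37.5) = 0.8001, so
t_c = ln(4.966 × 0.8001) / 1.166 = 1.380 / 1.166 = 1.183 d.
D_c = (k_1/k_r) L₀ e^(−k_1 t_c) = (0.294/1.46) × 37.5 × e^(−0.294×1.183) = 0.2014 × 37.5 × 0.7062 = 5.333 mg/L.
Minimum DO = C_s − D_c = 7.91 − 5.333 = 2.577 mg/L.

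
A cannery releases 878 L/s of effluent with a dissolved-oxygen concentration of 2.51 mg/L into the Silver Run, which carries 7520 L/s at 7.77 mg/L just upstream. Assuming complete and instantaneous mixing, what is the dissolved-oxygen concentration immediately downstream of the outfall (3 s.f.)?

Flow-weighted mixing: C = (Q_r C_r + Q_w C_w)/(Q_r + Q_w)
= (7520×7.77 + 878×2.51)/(7520 + 878) = 60630/8398 = 7.220 mg/L.

7.22 mg/L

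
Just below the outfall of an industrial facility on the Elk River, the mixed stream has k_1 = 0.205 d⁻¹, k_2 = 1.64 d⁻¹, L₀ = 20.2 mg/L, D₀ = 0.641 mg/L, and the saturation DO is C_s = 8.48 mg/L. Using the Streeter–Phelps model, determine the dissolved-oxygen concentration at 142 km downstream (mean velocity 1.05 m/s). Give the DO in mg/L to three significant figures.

Travel time t = x/v = 142 km / (1.05 m/s) = 142000 m / 1.05 m/s = 135200 s = 1.565 d.
k_1 L₀/(k_2−k_1) = 0.205×20.2/(1.64−0.205) = 4.141/1.435 = 2.886 mg/L.
e^(−k_1 t) = e^(−0.205×1.565) = 0.7255; e^(−k_2 t) = e^(−1.64×1.565) = 0.07676.
D = 2.886 × (0.7255 − 0.07676) + 0.641 × 0.07676 = 1.872 + 0.04921 = 1.921 mg/L.
DO = C_s − D = 8.48 − 1.921 = 6.559 mg/L.

DO ≈ 6.56 mg/L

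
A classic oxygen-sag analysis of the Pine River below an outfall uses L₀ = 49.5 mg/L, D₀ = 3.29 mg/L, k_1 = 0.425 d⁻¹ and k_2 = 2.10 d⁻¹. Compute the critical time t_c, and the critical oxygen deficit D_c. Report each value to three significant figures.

At the critical point dD/dt = 0, so k_1 L₀ e^(−k_1 t) = k_2 D. Substituting D(t) from the Streeter–Phelps equation and solving for t gives
t_c = ln[(k_2/k_1)(1 − D₀(k_2−k_1)/(k_1 L₀))] / (k_2−k_1).
Here k_2−k_1 = 1.675 d⁻¹ and 1 − D₀(k_2−k_1)/(k_1 L₀) = 1 − 3.29×1.675/(0.425×49.5) = 0.7381, so
t_c = ln(4.941 × 0.7381) / 1.675 = 1.294 / 1.675 = 0.7725 d.
L(t_c) = L₀ e^(−k_1 t_c) = 49.5 × 0.7202 = 35.65 mg/L, and at the critical point k_2 D_c = k_1 L, so D_c = (0.425/2.10) × 35.65 = 7.214 mg/L.

t_c ≈ 0.772 d; D_c ≈ 7.21 mg/L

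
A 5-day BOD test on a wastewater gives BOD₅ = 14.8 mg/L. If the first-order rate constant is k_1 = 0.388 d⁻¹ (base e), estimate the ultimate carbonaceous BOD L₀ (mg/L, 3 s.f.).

BOD₅ = L₀(1 − e^(−5k_1)) ⇒ L₀ = BOD₅ / (1 − e^(−5×0.388))
= 14.8 / (1 − 0.1437) = 14.8 / 0.8563 = 17.28 mg/L.

L₀ ≈ 17.3 mg/L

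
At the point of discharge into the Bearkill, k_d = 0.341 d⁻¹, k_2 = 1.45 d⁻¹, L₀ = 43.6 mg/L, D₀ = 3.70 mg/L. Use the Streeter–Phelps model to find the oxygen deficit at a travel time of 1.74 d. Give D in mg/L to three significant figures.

D ≈ 6.63 mg/L

k_d L₀/(k_2−k_d) = 0.341×43.6/(1.45−0.341) = 14.87/1.109 = 13.41 mg/L.
e^(−k_d t) = e^(−0.341×1.740) = 0.5525; e^(−k_2 t) = e^(−1.45×1.740) = 0.08022.
D = 13.41 × (0.5525 − 0.08022) + 3.70 × 0.08022 = 6.331 + 0.2968 = 6.628 mg/L.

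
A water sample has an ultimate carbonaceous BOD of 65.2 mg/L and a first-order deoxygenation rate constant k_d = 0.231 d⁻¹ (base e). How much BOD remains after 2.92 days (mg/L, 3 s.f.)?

L_t = L₀ e^(−k_d t) = 65.2 × e^(−0.231×2.92) = 65.2 × 0.5094 = 33.21 mg/L.

L ≈ 33.2 mg/L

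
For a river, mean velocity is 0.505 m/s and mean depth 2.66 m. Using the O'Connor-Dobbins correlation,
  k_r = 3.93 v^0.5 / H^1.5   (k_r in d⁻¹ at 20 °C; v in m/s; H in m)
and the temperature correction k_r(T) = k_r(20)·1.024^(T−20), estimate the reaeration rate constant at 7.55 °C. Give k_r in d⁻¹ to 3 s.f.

k_r ≈ 0.479 d⁻¹

k_r(20) = 3.93 × 0.505^0.5 / 2.66^1.5 = 3.93 × 0.7106 / 4.338 = 0.6437 d⁻¹.
k_r(7.55) = 0.6437 × 1.024^(7.55−20) = 0.6437 × 0.7443 = 0.4792 d⁻¹.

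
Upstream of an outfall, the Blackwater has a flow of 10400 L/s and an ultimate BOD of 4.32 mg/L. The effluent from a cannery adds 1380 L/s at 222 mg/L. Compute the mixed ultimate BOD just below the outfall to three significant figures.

29.8 mg/L

Flow-weighted mixing: C = (Q_r C_r + Q_w C_w)/(Q_r + Q_w)
= (10400×4.32 + 1380×222)/(10400 + 1380) = 351300/11780 = 29.82 mg/L.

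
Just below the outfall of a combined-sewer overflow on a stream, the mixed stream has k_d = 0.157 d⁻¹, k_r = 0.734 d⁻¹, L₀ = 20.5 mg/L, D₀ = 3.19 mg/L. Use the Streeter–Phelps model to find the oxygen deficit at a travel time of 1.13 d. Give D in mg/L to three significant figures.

D ≈ 3.63 mg/L

k_d L₀/(k_r−k_d) = 0.157×20.5/(0.734−0.157) = 3.219/0.5770 = 5.578 mg/L.
e^(−k_d t) = e^(−0.157×1.130) = 0.8374; e^(−k_r t) = e^(−0.734×1.130) = 0.4363.
D = 5.578 × (0.8374 − 0.4363) + 3.19 × 0.4363 = 2.238 + 1.392 = 3.629 mg/L.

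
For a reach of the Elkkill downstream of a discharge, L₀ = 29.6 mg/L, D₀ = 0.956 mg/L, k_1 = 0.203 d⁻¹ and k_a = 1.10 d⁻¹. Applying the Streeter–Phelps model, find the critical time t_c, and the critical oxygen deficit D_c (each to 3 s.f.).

With k_a/k_1 = 5.419 and 1 − D₀(k_a−k_1)/(k_1 L₀) = 0.8573,
t_c = ln(5.419 × 0.8573) / (1.10 − 0.203) = ln(4.645) / 0.8970 = 1.536/0.8970 = 1.712 d.
D_c = (k_1/k_a) L₀ e^(−k_1 t_c) = (0.203/1.10) × 29.6 × e^(−0.203×1.712) = 0.1845 × 29.6 × 0.7064 = 3.859 mg/L.

t_c ≈ 1.71 d; D_c ≈ 3.86 mg/L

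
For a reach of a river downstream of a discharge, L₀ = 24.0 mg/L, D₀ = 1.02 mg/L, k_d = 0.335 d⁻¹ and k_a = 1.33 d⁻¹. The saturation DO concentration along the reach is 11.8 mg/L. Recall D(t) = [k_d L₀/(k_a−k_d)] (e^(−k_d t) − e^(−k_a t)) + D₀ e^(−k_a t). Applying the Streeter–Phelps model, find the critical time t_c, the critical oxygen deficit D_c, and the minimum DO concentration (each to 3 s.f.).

At the critical point dD/dt = 0, so k_d L₀ e^(−k_d t) = k_a D. Substituting D(t) from the Streeter–Phelps equation and solving for t gives
t_c = ln[(k_a/k_d)(1 − D₀(k_a−k_d)/(k_d L₀))] / (k_a−k_d).
Here k_a−k_d = 0.9950 d⁻¹ and 1 − D₀(k_a−k_d)/(k_d L₀) = 1 − 1.02×0.9950/(0.335×24.0) = 0.8738, so
t_c = ln(3.970 × 0.8738) / 0.9950 = 1.244 / 0.9950 = 1.250 d.
D_c = (k_d/k_a) L₀ e^(−k_d t_c) = (0.335/1.33) × 24.0 × e^(−0.335×1.250) = 0.2519 × 24.0 × 0.6578 = 3.977 mg/L.
Minimum DO = C_s − D_c = 11.8 − 3.977 = 7.823 mg/L.

t_c ≈ 1.25 d; D_c ≈ 3.98 mg/L; min DO ≈ 7.82 mg/L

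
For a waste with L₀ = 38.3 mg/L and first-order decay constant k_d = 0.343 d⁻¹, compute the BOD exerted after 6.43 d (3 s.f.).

y_t = L₀(1 − e^(−k_d t)) = 38.3 × (1 − e^(−0.343×6.43))
= 38.3 × (1 − 0.1102) = 38.3 × 0.8898 = 34.08 mg/L.

y ≈ 34.1 mg/L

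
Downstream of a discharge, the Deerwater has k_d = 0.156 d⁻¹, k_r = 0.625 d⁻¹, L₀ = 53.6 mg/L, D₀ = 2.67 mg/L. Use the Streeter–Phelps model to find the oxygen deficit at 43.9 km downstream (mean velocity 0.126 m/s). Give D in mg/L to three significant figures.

Travel time t = x/v = 43.9 km / (0.126 m/s) = 43900 m / 0.126 m/s = 348400 s = 4.033 d.
k_d L₀/(k_r−k_d) = 0.156×53.6/(0.625−0.156) = 8.362/0.4690 = 17.83 mg/L.
e^(−k_d t) = e^(−0.156×4.033) = 0.5331; e^(−k_r t) = e^(−0.625×4.033) = 0.08043.
D = 17.83 × (0.5331 − 0.08043) + 2.67 × 0.08043 = 8.070 + 0.2148 = 8.285 mg/L.

D ≈ 8.28 mg/L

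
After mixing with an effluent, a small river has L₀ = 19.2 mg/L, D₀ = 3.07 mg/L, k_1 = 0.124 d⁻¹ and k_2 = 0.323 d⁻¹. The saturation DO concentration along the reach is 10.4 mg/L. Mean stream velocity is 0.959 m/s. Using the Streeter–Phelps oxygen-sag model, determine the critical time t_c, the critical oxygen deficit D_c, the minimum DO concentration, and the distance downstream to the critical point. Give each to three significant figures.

At the critical point dD/dt = 0, so k_1 L₀ e^(−k_1 t) = k_2 D. Substituting D(t) from the Streeter–Phelps equation and solving for t gives
t_c = ln[(k_2/k_1)(1 − D₀(k_2−k_1)/(k_1 L₀))] / (k_2−k_1).
Here k_2−k_1 = 0.1990 d⁻¹ and 1 − D₀(k_2−k_1)/(k_1 L₀) = 1 − 3.07×0.1990/(0.124×19.2) = 0.7434, so
t_c = ln(2.605 × 0.7434) / 0.1990 = 0.6608 / 0.1990 = 3.321 d.
L(t_c) = L₀ e^(−k_1 t_c) = 19.2 × 0.6625 = 12.72 mg/L, and at the critical point k_2 D_c = k_1 L, so D_c = (0.124/0.323) × 12.72 = 4.883 mg/L.
Minimum DO = C_s − D_c = 10.4 − 4.883 = 5.517 mg/L.
x_c = v t_c = 0.959 m/s × 3.321 d × 86400 s/d = 275200 m ≈ 275 km.

t_c ≈ 3.32 d; D_c ≈ 4.88 mg/L; min DO ≈ 5.52 mg/L; x_c ≈ 275 km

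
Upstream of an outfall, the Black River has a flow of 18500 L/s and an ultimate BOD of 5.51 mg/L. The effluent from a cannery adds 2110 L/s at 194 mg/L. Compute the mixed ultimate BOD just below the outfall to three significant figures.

Flow-weighted mixing: C = (Q_r C_r + Q_w C_w)/(Q_r + Q_w)
= (18500×5.51 + 2110×194)/(18500 + 2110) = 511300/20610 = 24.81 mg/L.

24.8 mg/L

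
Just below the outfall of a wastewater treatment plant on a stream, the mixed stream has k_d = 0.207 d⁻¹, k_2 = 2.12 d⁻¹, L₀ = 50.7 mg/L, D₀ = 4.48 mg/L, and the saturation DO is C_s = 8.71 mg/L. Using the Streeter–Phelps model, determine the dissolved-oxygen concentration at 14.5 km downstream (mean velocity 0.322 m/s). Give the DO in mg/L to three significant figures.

Travel time t = x/v = 14.5 km / (0.322 m/s) = 14500 m / 0.322 m/s = 45030 s = 0.5212 d.
k_d L₀/(k_2−k_d) = 0.207×50.7/(2.12−0.207) = 10.49/1.913 = 5.486 mg/L.
e^(−k_d t) = e^(−0.207×0.5212) = 0.8977; e^(−k_2 t) = e^(−2.12×0.5212) = 0.3312.
D = 5.486 × (0.8977 − 0.3312) + 4.48 × 0.3312 = 3.108 + 1.484 = 4.592 mg/L.
DO = C_s − D = 8.71 − 4.592 = 4.118 mg/L.

DO ≈ 4.12 mg/L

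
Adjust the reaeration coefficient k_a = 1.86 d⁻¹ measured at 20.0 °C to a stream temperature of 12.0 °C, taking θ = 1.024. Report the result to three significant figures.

k_a(T₂) = k_a(T₁) · θ^(T₂−T₁) = 1.86 × 1.024^(12.0−20.0)
= 1.86 × 1.024^-8.00 = 1.86 × 0.8272 = 1.539 d⁻¹.

k_a ≈ 1.54 d⁻¹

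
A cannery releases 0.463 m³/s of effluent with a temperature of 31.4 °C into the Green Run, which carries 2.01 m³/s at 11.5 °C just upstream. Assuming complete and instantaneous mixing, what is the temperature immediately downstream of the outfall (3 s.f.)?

Flow-weighted mixing: C = (Q_r C_r + Q_w C_w)/(Q_r + Q_w)
= (2.01×11.5 + 0.463×31.4)/(2.01 + 0.463) = 37.65/2.473 = 15.23 °C.

15.2 °C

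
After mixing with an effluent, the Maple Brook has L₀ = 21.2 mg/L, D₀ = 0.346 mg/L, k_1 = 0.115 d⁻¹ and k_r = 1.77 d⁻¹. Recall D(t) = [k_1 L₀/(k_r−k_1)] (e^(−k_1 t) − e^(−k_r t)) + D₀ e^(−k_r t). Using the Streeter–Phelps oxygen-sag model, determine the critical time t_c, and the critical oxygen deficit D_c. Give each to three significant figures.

t_c ≈ 1.49 d; D_c ≈ 1.16 mg/L

With k_r/k_1 = 15.39 and 1 − D₀(k_r−k_1)/(k_1 L₀) = 0.7651,
t_c = ln(15.39 × 0.7651) / (1.77 − 0.115) = ln(11.78) / 1.655 = 2.466/1.655 = 1.490 d.
L(t_c) = L₀ e^(−k_1 t_c) = 21.2 × 0.8425 = 17.86 mg/L, and at the critical point k_r D_c = k_1 L, so D_c = (0.115/1.77) × 17.86 = 1.160 mg/L.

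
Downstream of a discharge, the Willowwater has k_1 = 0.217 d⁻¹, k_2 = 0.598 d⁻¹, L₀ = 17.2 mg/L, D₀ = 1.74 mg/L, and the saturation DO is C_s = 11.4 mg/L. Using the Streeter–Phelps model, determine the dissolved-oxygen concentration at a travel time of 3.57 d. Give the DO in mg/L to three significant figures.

DO ≈ 7.84 mg/L

k_1 L₀/(k_2−k_1) = 0.217×17.2/(0.598−0.217) = 3.732/0.3810 = 9.796 mg/L.
e^(−k_1 t) = e^(−0.217×3.570) = 0.4608; e^(−k_2 t) = e^(−0.598×3.570) = 0.1183.
D = 9.796 × (0.4608 − 0.1183) + 1.74 × 0.1183 = 3.356 + 0.2058 = 3.562 mg/L.
DO = C_s − D = 11.4 − 3.562 = 7.838 mg/L.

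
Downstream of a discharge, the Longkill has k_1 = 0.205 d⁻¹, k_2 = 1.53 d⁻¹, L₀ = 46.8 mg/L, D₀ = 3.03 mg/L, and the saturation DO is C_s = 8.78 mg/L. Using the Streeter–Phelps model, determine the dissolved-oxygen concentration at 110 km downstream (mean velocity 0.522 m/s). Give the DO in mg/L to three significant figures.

DO ≈ 4.49 mg/L

Travel time t = x/v = 110 km / (0.522 m/s) = 110000 m / 0.522 m/s = 210700 s = 2.439 d.
k_1 L₀/(k_2−k_1) = 0.205×46.8/(1.53−0.205) = 9.594/1.325 = 7.241 mg/L.
e^(−k_1 t) = e^(−0.205×2.439) = 0.6065; e^(−k_2 t) = e^(−1.53×2.439) = 0.02395.
D = 7.241 × (0.6065 − 0.02395) + 3.03 × 0.02395 = 4.218 + 0.07258 = 4.291 mg/L.
DO = C_s − D = 8.78 − 4.291 = 4.489 mg/L.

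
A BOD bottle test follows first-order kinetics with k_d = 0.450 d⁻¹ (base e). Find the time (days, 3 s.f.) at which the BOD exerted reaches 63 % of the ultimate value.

y/L₀ = 1 − e^(−k_d t) = 0.63 ⇒ e^(−k_d t) = 0.370
t = −ln(0.370) / 0.450 = 0.9943 / 0.450 = 2.209 d.

t ≈ 2.21 d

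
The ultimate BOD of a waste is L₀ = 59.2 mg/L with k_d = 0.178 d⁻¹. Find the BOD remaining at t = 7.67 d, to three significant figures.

L ≈ 15.1 mg/L

L_t = L₀ e^(−k_d t) = 59.2 × e^(−0.178×7.67) = 59.2 × 0.2553 = 15.11 mg/L.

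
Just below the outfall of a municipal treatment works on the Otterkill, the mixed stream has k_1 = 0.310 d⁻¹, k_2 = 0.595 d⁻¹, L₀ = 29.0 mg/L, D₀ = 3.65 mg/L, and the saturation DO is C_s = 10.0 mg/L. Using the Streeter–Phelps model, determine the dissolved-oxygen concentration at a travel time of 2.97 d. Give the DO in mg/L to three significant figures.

k_1 L₀/(k_2−k_1) = 0.310×29.0/(0.595−0.310) = 8.990/0.2850 = 31.54 mg/L.
e^(−k_1 t) = e^(−0.310×2.970) = 0.3982; e^(−k_2 t) = e^(−0.595×2.970) = 0.1708.
D = 31.54 × (0.3982 − 0.1708) + 3.65 × 0.1708 = 7.174 + 0.6235 = 7.797 mg/L.
DO = C_s − D = 10.0 − 7.797 = 2.203 mg/L.

DO ≈ 2.20 mg/L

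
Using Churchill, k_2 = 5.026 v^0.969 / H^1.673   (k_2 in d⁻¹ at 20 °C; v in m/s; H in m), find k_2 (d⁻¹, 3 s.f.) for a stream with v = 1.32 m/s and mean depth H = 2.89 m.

k_2 ≈ 1.11 d⁻¹

k_2 = 5.026 × 1.32^0.969 / 2.89^1.673 = 5.026 × 1.309 / 5.903 = 1.114 d⁻¹.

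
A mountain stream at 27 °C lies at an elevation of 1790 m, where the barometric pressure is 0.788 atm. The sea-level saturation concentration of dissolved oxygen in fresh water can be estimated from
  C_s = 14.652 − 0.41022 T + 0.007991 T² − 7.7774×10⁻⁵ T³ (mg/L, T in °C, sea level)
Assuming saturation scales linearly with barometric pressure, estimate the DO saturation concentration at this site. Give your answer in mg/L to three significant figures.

C_s ≈ 6.20 mg/L

At sea level: C_s = 14.652 − 0.41022×27 + 0.007991×27² − 7.7774×10⁻⁵×27³ = 7.871 mg/L.
Pressure correction: C_s' = 7.871 × 0.788 = 6.202 mg/L.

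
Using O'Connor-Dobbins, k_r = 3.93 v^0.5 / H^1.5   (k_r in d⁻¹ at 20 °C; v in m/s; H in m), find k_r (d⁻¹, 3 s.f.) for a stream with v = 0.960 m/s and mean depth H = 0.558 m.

k_r = 3.93 × 0.960^0.5 / 0.558^1.5 = 3.93 × 0.9798 / 0.4168 = 9.238 d⁻¹.

k_r ≈ 9.24 d⁻¹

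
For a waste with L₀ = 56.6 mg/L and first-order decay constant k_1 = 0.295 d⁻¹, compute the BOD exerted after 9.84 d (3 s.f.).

y_t = L₀(1 − e^(−k_1 t)) = 56.6 × (1 − e^(−0.295×9.84))
= 56.6 × (1 − 0.05487) = 56.6 × 0.9451 = 53.49 mg/L.

y ≈ 53.5 mg/L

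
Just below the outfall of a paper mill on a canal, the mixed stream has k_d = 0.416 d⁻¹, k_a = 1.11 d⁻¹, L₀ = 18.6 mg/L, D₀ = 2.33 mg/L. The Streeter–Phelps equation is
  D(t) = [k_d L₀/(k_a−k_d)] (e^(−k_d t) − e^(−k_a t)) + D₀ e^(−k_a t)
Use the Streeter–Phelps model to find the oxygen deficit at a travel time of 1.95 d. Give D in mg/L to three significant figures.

k_d L₀/(k_a−k_d) = 0.416×18.6/(1.11−0.416) = 7.738/0.6940 = 11.15 mg/L.
e^(−k_d t) = e^(−0.416×1.950) = 0.4443; e^(−k_a t) = e^(−1.11×1.950) = 0.1148.
D = 11.15 × (0.4443 − 0.1148) + 2.33 × 0.1148 = 3.674 + 0.2675 = 3.941 mg/L.

D ≈ 3.94 mg/L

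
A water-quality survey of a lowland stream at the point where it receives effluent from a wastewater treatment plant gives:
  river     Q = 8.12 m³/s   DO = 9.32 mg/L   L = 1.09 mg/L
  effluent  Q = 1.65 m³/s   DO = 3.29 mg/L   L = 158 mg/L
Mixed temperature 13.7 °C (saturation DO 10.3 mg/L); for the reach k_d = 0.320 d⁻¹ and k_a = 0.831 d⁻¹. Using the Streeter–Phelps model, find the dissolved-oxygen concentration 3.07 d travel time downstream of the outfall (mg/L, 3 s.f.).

DO ≈ 5.02 mg/L

Mixed DO = (8.12×9.32 + 1.65×3.29)/(8.12+1.65) = 81.11/9.770 = 8.302 mg/L.
Mixed L₀ = (8.12×1.09 + 1.65×158)/(9.770) = 269.6/9.770 = 27.59 mg/L.
Initial deficit D₀ = C_s − DO₀ = 10.3 − 8.302 = 1.998 mg/L.
D(3.07) = [0.320×27.59/(0.831−0.320)](e^(−0.320×3.07) − e^(−0.831×3.07)) + 1.998 e^(−0.831×3.07)
= 17.28 × (0.3744 − 0.07799) + 1.998 × 0.07799 = 5.277 mg/L.
DO = 10.3 − 5.277 = 5.023 mg/L.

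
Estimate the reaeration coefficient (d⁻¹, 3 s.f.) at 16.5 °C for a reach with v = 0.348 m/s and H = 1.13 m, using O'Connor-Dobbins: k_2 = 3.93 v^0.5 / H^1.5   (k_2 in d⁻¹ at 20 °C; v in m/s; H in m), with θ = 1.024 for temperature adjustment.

k_2 ≈ 1.78 d⁻¹

k_2(20) = 3.93 × 0.348^0.5 / 1.13^1.5 = 3.93 × 0.5899 / 1.201 = 1.930 d⁻¹.
k_2(16.5) = 1.930 × 1.024^(16.5−20) = 1.930 × 0.9203 = 1.776 d⁻¹.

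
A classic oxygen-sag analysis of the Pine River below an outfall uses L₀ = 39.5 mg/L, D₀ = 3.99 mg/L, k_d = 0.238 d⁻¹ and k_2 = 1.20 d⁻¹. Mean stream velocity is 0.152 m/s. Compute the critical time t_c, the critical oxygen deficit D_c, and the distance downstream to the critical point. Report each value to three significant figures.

At the critical point dD/dt = 0, so k_d L₀ e^(−k_d t) = k_2 D. Substituting D(t) from the Streeter–Phelps equation and solving for t gives
t_c = ln[(k_2/k_d)(1 − D₀(k_2−k_d)/(k_d L₀))] / (k_2−k_d).
Here k_2−k_d = 0.9620 d⁻¹ and 1 − D₀(k_2−k_d)/(k_d L₀) = 1 − 3.99×0.9620/(0.238×39.5) = 0.5917, so
t_c = ln(5.042 × 0.5917) / 0.9620 = 1.093 / 0.9620 = 1.136 d.
L(t_c) = L₀ e^(−k_d t_c) = 39.5 × 0.7631 = 30.14 mg/L, and at the critical point k_2 D_c = k_d L, so D_c = (0.238/1.20) × 30.14 = 5.978 mg/L.
x_c = v t_c = 0.152 m/s × 1.136 d × 86400 s/d = 14920 m ≈ 14.9 km.

t_c ≈ 1.14 d; D_c ≈ 5.98 mg/L; x_c ≈ 14.9 km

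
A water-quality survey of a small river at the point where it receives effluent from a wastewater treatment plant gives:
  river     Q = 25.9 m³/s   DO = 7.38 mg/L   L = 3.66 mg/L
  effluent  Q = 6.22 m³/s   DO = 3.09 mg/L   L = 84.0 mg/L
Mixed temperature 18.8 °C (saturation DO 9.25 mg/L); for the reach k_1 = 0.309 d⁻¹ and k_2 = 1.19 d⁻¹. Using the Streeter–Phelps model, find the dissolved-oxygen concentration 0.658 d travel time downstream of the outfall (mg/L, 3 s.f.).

DO ≈ 5.60 mg/L

Mixed DO = (25.9×7.38 + 6.22×3.09)/(25.9+6.22) = 210.4/32.12 = 6.549 mg/L.
Mixed L₀ = (25.9×3.66 + 6.22×84.0)/(32.12) = 617.3/32.12 = 19.22 mg/L.
Initial deficit D₀ = C_s − DO₀ = 9.25 − 6.549 = 2.701 mg/L.
D(0.658) = [0.309×19.22/(1.19−0.309)](e^(−0.309×0.658) − e^(−1.19×0.658)) + 2.701 e^(−1.19×0.658)
= 6.740 × (0.8160 − 0.4570) + 2.701 × 0.4570 = 3.654 mg/L.
DO = 9.25 − 3.654 = 5.596 mg/L.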